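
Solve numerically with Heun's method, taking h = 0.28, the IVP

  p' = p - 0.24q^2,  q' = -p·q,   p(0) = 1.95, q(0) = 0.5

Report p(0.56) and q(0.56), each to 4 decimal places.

Heun on (p,q): k1 = f(t_n, state_n); k2 = f(t_n + h, state_n + h·k1); state_{n+1} = state_n + (h/2)·(k1 + k2).
0.000000: (1.950000, 0.500000)
  k1 = (1.890000, -0.975000)
  predictor → (2.479200, 0.227000)
  k2 = (2.466833, -0.562778)
  → (2.559957, 0.284711)
0.280000: (2.559957, 0.284711)
  k1 = (2.540502, -0.728848)
  predictor → (3.271297, 0.080634)
  k2 = (3.269737, -0.263777)
  → (3.373390, 0.145744)
(p(0.56), q(0.56)) ≈ (3.3734, 0.1457)

3.3734, 0.1457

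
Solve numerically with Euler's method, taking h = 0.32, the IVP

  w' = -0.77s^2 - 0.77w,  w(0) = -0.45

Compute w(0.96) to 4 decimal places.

Euler: w_{n+1} = w_n + h·f(s_n, w_n).
s=0.000000, w=-0.450000: f=0.346500 → w ← -0.450000 + 0.32·0.346500 = -0.339120
s=0.320000, w=-0.339120: f=0.182274 → w ← -0.339120 + 0.32·0.182274 = -0.280792
s=0.640000, w=-0.280792: f=-0.099182 → w ← -0.280792 + 0.32·(-0.099182) = -0.312530
w(0.96) ≈ -0.3125

-0.3125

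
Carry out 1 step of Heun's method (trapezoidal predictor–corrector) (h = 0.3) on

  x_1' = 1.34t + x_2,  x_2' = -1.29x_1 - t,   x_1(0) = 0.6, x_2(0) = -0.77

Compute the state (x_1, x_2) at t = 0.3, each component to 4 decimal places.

0.3945, -1.0025

Heun on (x_1,x_2): k1 = f(t_n, state_n); k2 = f(t_n + h, state_n + h·k1); state_{n+1} = state_n + (h/2)·(k1 + k2).
0.000000: (0.600000, -0.770000)
  k1 = (-0.770000, -0.774000)
  predictor → (0.369000, -1.002200)
  k2 = (-0.600200, -0.776010)
  → (0.394470, -1.002501)
(x_1(0.3), x_2(0.3)) ≈ (0.3945, -1.0025)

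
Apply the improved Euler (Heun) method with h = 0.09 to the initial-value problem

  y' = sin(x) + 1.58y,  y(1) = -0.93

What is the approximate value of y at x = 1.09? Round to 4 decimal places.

Heun: k1 = f(x_n, y_n); k2 = f(x_n + h, y_n + h·k1); y_{n+1} = y_n + (h/2)·(k1 + k2).
x=1.000000, y=-0.930000:
  k1 = f(1.000000, -0.930000) = -0.627929
  k2 = f(1.090000, -0.986514) = -0.672065
  y ← -0.930000 + (0.09/2)·(-0.627929 + (-0.672065)) = -0.988500
y(1.09) ≈ -0.9885

-0.9885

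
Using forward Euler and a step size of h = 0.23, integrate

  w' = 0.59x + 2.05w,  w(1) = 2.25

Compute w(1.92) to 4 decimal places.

11.8640

Euler: w_{n+1} = w_n + h·f(x_n, w_n).
x=1.000000, w=2.250000: f=5.202500 → w ← 2.250000 + 0.23·5.202500 = 3.446575
x=1.230000, w=3.446575: f=7.791179 → w ← 3.446575 + 0.23·7.791179 = 5.238546
x=1.460000, w=5.238546: f=11.600420 → w ← 5.238546 + 0.23·11.600420 = 7.906643
x=1.690000, w=7.906643: f=17.205717 → w ← 7.906643 + 0.23·17.205717 = 11.863958
w(1.92) ≈ 11.8640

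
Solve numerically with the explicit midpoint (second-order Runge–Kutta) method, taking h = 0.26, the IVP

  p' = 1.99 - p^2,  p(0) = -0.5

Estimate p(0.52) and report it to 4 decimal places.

0.4982

Midpoint: k1 = f(t_n, p_n); k2 = f(t_n + h/2, p_n + (h/2)·k1); p_{n+1} = p_n + h·k2.
t=0.000000, p=-0.500000:
  k1 = f(0.000000, -0.500000) = 1.740000
  k2 = f(0.130000, -0.273800) = 1.915034
  p ← -0.500000 + 0.26·1.915034 = -0.002091
t=0.260000, p=-0.002091:
  k1 = f(0.260000, -0.002091) = 1.989996
  k2 = f(0.390000, 0.256608) = 1.924152
  p ← -0.002091 + 0.26·1.924152 = 0.498188
p(0.52) ≈ 0.4982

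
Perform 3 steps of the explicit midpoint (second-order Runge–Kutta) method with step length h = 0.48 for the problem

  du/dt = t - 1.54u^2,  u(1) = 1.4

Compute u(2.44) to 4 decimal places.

1.5010

Midpoint: k1 = f(t_n, u_n); k2 = f(t_n + h/2, u_n + (h/2)·k1); u_{n+1} = u_n + h·k2.
t=1.000000, u=1.400000:
  k1 = f(1.000000, 1.400000) = -2.018400
  k2 = f(1.240000, 0.915584) = -0.050973
  u ← 1.400000 + 0.48·(-0.050973) = 1.375533
t=1.480000, u=1.375533:
  k1 = f(1.480000, 1.375533) = -1.433820
  k2 = f(1.720000, 1.031416) = 0.081718
  u ← 1.375533 + 0.48·0.081718 = 1.414758
t=1.960000, u=1.414758:
  k1 = f(1.960000, 1.414758) = -1.122371
  k2 = f(2.200000, 1.145389) = 0.179650
  u ← 1.414758 + 0.48·0.179650 = 1.500990
u(2.44) ≈ 1.5010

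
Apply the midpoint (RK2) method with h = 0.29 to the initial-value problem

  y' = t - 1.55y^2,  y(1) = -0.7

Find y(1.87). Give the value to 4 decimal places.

0.2575

Midpoint: k1 = f(t_n, y_n); k2 = f(t_n + h/2, y_n + (h/2)·k1); y_{n+1} = y_n + h·k2.
t=1.000000, y=-0.700000:
  k1 = f(1.000000, -0.700000) = 0.240500
  k2 = f(1.145000, -0.665127) = 0.459288
  y ← -0.700000 + 0.29·0.459288 = -0.566806
t=1.290000, y=-0.566806:
  k1 = f(1.290000, -0.566806) = 0.792032
  k2 = f(1.435000, -0.451962) = 1.118382
  y ← -0.566806 + 0.29·1.118382 = -0.242475
t=1.580000, y=-0.242475:
  k1 = f(1.580000, -0.242475) = 1.488869
  k2 = f(1.725000, -0.026589) = 1.723904
  y ← -0.242475 + 0.29·1.723904 = 0.257457
y(1.87) ≈ 0.2575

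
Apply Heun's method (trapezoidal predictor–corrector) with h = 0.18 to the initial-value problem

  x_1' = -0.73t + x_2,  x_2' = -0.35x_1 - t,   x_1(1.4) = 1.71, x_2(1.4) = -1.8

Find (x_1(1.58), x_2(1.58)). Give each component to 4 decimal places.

Heun on (x_1,x_2): k1 = f(t_n, state_n); k2 = f(t_n + h, state_n + h·k1); state_{n+1} = state_n + (h/2)·(k1 + k2).
1.400000: (1.710000, -1.800000)
  k1 = (-2.822000, -1.998500)
  predictor → (1.202040, -2.159730)
  k2 = (-3.313130, -2.000714)
  → (1.157838, -2.159929)
(x_1(1.58), x_2(1.58)) ≈ (1.1578, -2.1599)

1.1578, -2.1599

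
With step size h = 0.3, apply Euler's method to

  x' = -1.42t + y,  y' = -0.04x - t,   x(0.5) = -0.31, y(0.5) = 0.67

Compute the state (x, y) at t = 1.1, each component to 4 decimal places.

Euler on (x,y): x_{n+1} = x_n + h·x', y_{n+1} = y_n + h·y'.
0.500000: (-0.310000, 0.670000); f=(-0.040000, -0.487600) → (-0.322000, 0.523720)
0.800000: (-0.322000, 0.523720); f=(-0.612280, -0.787120) → (-0.505684, 0.287584)
(x(1.1), y(1.1)) ≈ (-0.5057, 0.2876)

-0.5057, 0.2876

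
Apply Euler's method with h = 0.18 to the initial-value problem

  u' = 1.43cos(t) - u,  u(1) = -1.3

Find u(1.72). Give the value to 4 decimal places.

Euler: u_{n+1} = u_n + h·f(t_n, u_n).
t=1.000000, u=-1.300000: f=2.072632 → u ← -1.300000 + 0.18·2.072632 = -0.926926
t=1.180000, u=-0.926926: f=1.471649 → u ← -0.926926 + 0.18·1.471649 = -0.662029
t=1.360000, u=-0.662029: f=0.961241 → u ← -0.662029 + 0.18·0.961241 = -0.489006
t=1.540000, u=-0.489006: f=0.533038 → u ← -0.489006 + 0.18·0.533038 = -0.393059
u(1.72) ≈ -0.3931

-0.3931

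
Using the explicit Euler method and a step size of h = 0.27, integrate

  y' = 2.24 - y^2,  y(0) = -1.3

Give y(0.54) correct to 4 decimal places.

-0.9047

Euler: y_{n+1} = y_n + h·f(t_n, y_n).
t=0.000000, y=-1.300000: f=0.550000 → y ← -1.300000 + 0.27·0.550000 = -1.151500
t=0.270000, y=-1.151500: f=0.914048 → y ← -1.151500 + 0.27·0.914048 = -0.904707
y(0.54) ≈ -0.9047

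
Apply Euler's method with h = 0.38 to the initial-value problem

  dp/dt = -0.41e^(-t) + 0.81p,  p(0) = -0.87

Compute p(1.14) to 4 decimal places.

Euler: p_{n+1} = p_n + h·f(t_n, p_n).
t=0.000000, p=-0.870000: f=-1.114700 → p ← -0.870000 + 0.38·(-1.114700) = -1.293586
t=0.380000, p=-1.293586: f=-1.328188 → p ← -1.293586 + 0.38·(-1.328188) = -1.798297
t=0.760000, p=-1.798297: f=-1.648364 → p ← -1.798297 + 0.38·(-1.648364) = -2.424676
p(1.14) ≈ -2.4247

-2.4247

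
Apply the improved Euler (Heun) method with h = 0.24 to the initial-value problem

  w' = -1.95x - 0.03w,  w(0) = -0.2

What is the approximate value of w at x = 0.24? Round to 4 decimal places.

-0.2547

Heun: k1 = f(x_n, w_n); k2 = f(x_n + h, w_n + h·k1); w_{n+1} = w_n + (h/2)·(k1 + k2).
x=0.000000, w=-0.200000:
  k1 = f(0.000000, -0.200000) = 0.006000
  k2 = f(0.240000, -0.198560) = -0.462043
  w ← -0.200000 + (0.24/2)·(0.006000 + (-0.462043)) = -0.254725
w(0.24) ≈ -0.2547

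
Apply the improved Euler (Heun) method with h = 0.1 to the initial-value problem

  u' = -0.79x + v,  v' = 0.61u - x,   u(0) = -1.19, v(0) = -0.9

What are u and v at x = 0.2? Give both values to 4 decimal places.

Heun on (u,v): k1 = f(x_n, state_n); k2 = f(x_n + h, state_n + h·k1); state_{n+1} = state_n + (h/2)·(k1 + k2).
0.000000: (-1.190000, -0.900000)
  k1 = (-0.900000, -0.725900)
  predictor → (-1.280000, -0.972590)
  k2 = (-1.051590, -0.880800)
  → (-1.287579, -0.980335)
0.100000: (-1.287579, -0.980335)
  k1 = (-1.059335, -0.885423)
  predictor → (-1.393513, -1.068877)
  k2 = (-1.226877, -1.050043)
  → (-1.401890, -1.077108)
(u(0.2), v(0.2)) ≈ (-1.4019, -1.0771)

-1.4019, -1.0771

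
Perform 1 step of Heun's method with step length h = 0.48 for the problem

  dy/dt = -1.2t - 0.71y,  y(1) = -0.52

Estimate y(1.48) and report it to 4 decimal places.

Heun: k1 = f(t_n, y_n); k2 = f(t_n + h, y_n + h·k1); y_{n+1} = y_n + (h/2)·(k1 + k2).
t=1.000000, y=-0.520000:
  k1 = f(1.000000, -0.520000) = -0.830800
  k2 = f(1.480000, -0.918784) = -1.123663
  y ← -0.520000 + (0.48/2)·(-0.830800 + (-1.123663)) = -0.989071
y(1.48) ≈ -0.9891

-0.9891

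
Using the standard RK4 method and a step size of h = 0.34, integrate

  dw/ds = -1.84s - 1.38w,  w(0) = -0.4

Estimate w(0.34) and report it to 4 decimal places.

-0.3419

RK4: k1 = f(s_n, w_n); k2 = f(s_n + h/2, w_n + (h/2)·k1); k3 = f(s_n + h/2, w_n + (h/2)·k2); k4 = f(s_n + h, w_n + h·k3); w_{n+1} = w_n + (h/6)·(k1 + 2k2 + 2k3 + k4).
s=0.000000, w=-0.400000:
  k1 = f(0.000000, -0.400000) = 0.552000
  k2 = f(0.170000, -0.306160) = 0.109701
  k3 = f(0.170000, -0.381351) = 0.213464
  k4 = f(0.340000, -0.327422) = -0.173757
  w ← -0.400000 + (0.34/6)·(k1 + 2k2 + 2k3 + k4) = -0.341941
w(0.34) ≈ -0.3419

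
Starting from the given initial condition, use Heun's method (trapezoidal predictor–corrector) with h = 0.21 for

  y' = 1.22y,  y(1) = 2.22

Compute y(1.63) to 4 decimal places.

4.7548

Heun: k1 = f(x_n, y_n); k2 = f(x_n + h, y_n + h·k1); y_{n+1} = y_n + (h/2)·(k1 + k2).
x=1.000000, y=2.220000:
  k1 = f(1.000000, 2.220000) = 2.708400
  k2 = f(1.210000, 2.788764) = 3.402292
  y ← 2.220000 + (0.21/2)·(2.708400 + 3.402292) = 2.861623
x=1.210000, y=2.861623:
  k1 = f(1.210000, 2.861623) = 3.491180
  k2 = f(1.420000, 3.594770) = 4.385620
  y ← 2.861623 + (0.21/2)·(3.491180 + 4.385620) = 3.688687
x=1.420000, y=3.688687:
  k1 = f(1.420000, 3.688687) = 4.500198
  k2 = f(1.630000, 4.633728) = 5.653148
  y ← 3.688687 + (0.21/2)·(4.500198 + 5.653148) = 4.754788
y(1.63) ≈ 4.7548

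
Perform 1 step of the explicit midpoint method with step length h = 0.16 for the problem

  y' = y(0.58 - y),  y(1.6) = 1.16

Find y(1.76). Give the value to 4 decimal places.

1.0669

Midpoint: k1 = f(t_n, y_n); k2 = f(t_n + h/2, y_n + (h/2)·k1); y_{n+1} = y_n + h·k2.
t=1.600000, y=1.160000:
  k1 = f(1.600000, 1.160000) = -0.672800
  k2 = f(1.680000, 1.106176) = -0.582043
  y ← 1.160000 + 0.16·(-0.582043) = 1.066873
y(1.76) ≈ 1.0669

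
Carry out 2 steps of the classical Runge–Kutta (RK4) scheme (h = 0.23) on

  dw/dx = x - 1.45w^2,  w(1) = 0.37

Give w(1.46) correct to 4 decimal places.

0.7254

RK4: k1 = f(x_n, w_n); k2 = f(x_n + h/2, w_n + (h/2)·k1); k3 = f(x_n + h/2, w_n + (h/2)·k2); k4 = f(x_n + h, w_n + h·k3); w_{n+1} = w_n + (h/6)·(k1 + 2k2 + 2k3 + k4).
x=1.000000, w=0.370000:
  k1 = f(1.000000, 0.370000) = 0.801495
  k2 = f(1.115000, 0.462172) = 0.805276
  k3 = f(1.115000, 0.462607) = 0.804693
  k4 = f(1.230000, 0.555079) = 0.783236
  w ← 0.370000 + (0.23/6)·(k1 + 2k2 + 2k3 + k4) = 0.554179
x=1.230000, w=0.554179:
  k1 = f(1.230000, 0.554179) = 0.784684
  k2 = f(1.345000, 0.644418) = 0.742853
  k3 = f(1.345000, 0.639607) = 0.751809
  k4 = f(1.460000, 0.727095) = 0.693433
  w ← 0.554179 + (0.23/6)·(k1 + 2k2 + 2k3 + k4) = 0.725431
w(1.46) ≈ 0.7254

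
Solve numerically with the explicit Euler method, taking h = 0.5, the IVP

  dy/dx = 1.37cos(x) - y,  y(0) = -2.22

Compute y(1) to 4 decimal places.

Euler: y_{n+1} = y_n + h·f(x_n, y_n).
x=0.000000, y=-2.220000: f=3.590000 → y ← -2.220000 + 0.5·3.590000 = -0.425000
x=0.500000, y=-0.425000: f=1.627288 → y ← -0.425000 + 0.5·1.627288 = 0.388644
y(1) ≈ 0.3886

0.3886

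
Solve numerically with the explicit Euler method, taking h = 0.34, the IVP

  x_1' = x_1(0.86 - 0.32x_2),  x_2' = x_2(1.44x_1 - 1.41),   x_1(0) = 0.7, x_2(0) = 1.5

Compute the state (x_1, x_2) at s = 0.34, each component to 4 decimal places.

0.7904, 1.2950

Euler on (x_1,x_2): x_1_{n+1} = x_1_n + h·x_1', x_2_{n+1} = x_2_n + h·x_2'.
0.000000: (0.700000, 1.500000); f=(0.266000, -0.603000) → (0.790440, 1.294980)
(x_1(0.34), x_2(0.34)) ≈ (0.7904, 1.2950)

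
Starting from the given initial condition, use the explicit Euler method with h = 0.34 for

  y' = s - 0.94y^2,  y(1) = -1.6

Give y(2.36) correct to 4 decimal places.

Euler: y_{n+1} = y_n + h·f(s_n, y_n).
s=1.000000, y=-1.600000: f=-1.406400 → y ← -1.600000 + 0.34·(-1.406400) = -2.078176
s=1.340000, y=-2.078176: f=-2.719687 → y ← -2.078176 + 0.34·(-2.719687) = -3.002869
s=1.680000, y=-3.002869: f=-6.796191 → y ← -3.002869 + 0.34·(-6.796191) = -5.313574
s=2.020000, y=-5.313574: f=-24.520029 → y ← -5.313574 + 0.34·(-24.520029) = -13.650384
y(2.36) ≈ -13.6504

-13.6504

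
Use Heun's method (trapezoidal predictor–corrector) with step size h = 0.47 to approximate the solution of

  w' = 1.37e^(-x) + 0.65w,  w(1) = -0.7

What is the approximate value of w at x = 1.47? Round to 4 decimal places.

Heun: k1 = f(x_n, w_n); k2 = f(x_n + h, w_n + h·k1); w_{n+1} = w_n + (h/2)·(k1 + k2).
x=1.000000, w=-0.700000:
  k1 = f(1.000000, -0.700000) = 0.048995
  k2 = f(1.470000, -0.676972) = -0.125034
  w ← -0.700000 + (0.47/2)·(0.048995 + (-0.125034)) = -0.717869
w(1.47) ≈ -0.7179

-0.7179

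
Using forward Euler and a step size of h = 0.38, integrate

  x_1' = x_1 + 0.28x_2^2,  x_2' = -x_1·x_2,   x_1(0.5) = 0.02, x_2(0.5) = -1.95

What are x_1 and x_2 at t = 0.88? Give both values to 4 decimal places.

Euler on (x_1,x_2): x_1_{n+1} = x_1_n + h·x_1', x_2_{n+1} = x_2_n + h·x_2'.
0.500000: (0.020000, -1.950000); f=(1.084700, 0.039000) → (0.432186, -1.935180)
(x_1(0.88), x_2(0.88)) ≈ (0.4322, -1.9352)

0.4322, -1.9352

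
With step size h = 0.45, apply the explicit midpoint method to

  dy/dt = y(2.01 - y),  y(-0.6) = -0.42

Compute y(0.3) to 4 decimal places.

-4.9752

Midpoint: k1 = f(t_n, y_n); k2 = f(t_n + h/2, y_n + (h/2)·k1); y_{n+1} = y_n + h·k2.
t=-0.600000, y=-0.420000:
  k1 = f(-0.600000, -0.420000) = -1.020600
  k2 = f(-0.375000, -0.649635) = -1.727792
  y ← -0.420000 + 0.45·(-1.727792) = -1.197506
t=-0.150000, y=-1.197506:
  k1 = f(-0.150000, -1.197506) = -3.841009
  k2 = f(0.075000, -2.061734) = -8.394829
  y ← -1.197506 + 0.45·(-8.394829) = -4.975180
y(0.3) ≈ -4.9752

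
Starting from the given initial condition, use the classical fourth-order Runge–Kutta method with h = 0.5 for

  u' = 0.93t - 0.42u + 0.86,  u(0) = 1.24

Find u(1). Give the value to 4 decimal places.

RK4: k1 = f(t_n, u_n); k2 = f(t_n + h/2, u_n + (h/2)·k1); k3 = f(t_n + h/2, u_n + (h/2)·k2); k4 = f(t_n + h, u_n + h·k3); u_{n+1} = u_n + (h/6)·(k1 + 2k2 + 2k3 + k4).
t=0.000000, u=1.240000:
  k1 = f(0.000000, 1.240000) = 0.339200
  k2 = f(0.250000, 1.324800) = 0.536084
  k3 = f(0.250000, 1.374021) = 0.515411
  k4 = f(0.500000, 1.497706) = 0.695964
  u ← 1.240000 + (0.5/6)·(k1 + 2k2 + 2k3 + k4) = 1.501513
t=0.500000, u=1.501513:
  k1 = f(0.500000, 1.501513) = 0.694365
  k2 = f(0.750000, 1.675104) = 0.853956
  k3 = f(0.750000, 1.715002) = 0.837199
  k4 = f(1.000000, 1.920112) = 0.983553
  u ← 1.501513 + (0.5/6)·(k1 + 2k2 + 2k3 + k4) = 1.923199
u(1) ≈ 1.9232

1.9232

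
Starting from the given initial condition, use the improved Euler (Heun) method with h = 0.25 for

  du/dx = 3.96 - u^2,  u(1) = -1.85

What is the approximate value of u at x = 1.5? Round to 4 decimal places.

Heun: k1 = f(x_n, u_n); k2 = f(x_n + h, u_n + h·k1); u_{n+1} = u_n + (h/2)·(k1 + k2).
x=1.000000, u=-1.850000:
  k1 = f(1.000000, -1.850000) = 0.537500
  k2 = f(1.250000, -1.715625) = 1.016631
  u ← -1.850000 + (0.25/2)·(0.537500 + 1.016631) = -1.655734
x=1.250000, u=-1.655734:
  k1 = f(1.250000, -1.655734) = 1.218546
  k2 = f(1.500000, -1.351097) = 2.134537
  u ← -1.655734 + (0.25/2)·(1.218546 + 2.134537) = -1.236598
u(1.5) ≈ -1.2366

-1.2366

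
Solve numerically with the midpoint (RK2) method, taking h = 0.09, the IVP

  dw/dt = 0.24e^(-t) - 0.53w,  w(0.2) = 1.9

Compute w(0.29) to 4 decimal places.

Midpoint: k1 = f(t_n, w_n); k2 = f(t_n + h/2, w_n + (h/2)·k1); w_{n+1} = w_n + h·k2.
t=0.200000, w=1.900000:
  k1 = f(0.200000, 1.900000) = -0.810505
  k2 = f(0.245000, 1.863527) = -0.799820
  w ← 1.900000 + 0.09·(-0.799820) = 1.828016
w(0.29) ≈ 1.8280

1.8280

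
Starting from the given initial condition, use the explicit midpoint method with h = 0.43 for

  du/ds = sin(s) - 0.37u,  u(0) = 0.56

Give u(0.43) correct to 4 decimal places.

0.5697

Midpoint: k1 = f(s_n, u_n); k2 = f(s_n + h/2, u_n + (h/2)·k1); u_{n+1} = u_n + h·k2.
s=0.000000, u=0.560000:
  k1 = f(0.000000, 0.560000) = -0.207200
  k2 = f(0.215000, 0.515452) = 0.022630
  u ← 0.560000 + 0.43·0.022630 = 0.569731
u(0.43) ≈ 0.5697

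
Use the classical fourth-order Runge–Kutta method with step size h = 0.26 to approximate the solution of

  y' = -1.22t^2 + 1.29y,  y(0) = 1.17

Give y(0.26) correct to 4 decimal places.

1.6284

RK4: k1 = f(t_n, y_n); k2 = f(t_n + h/2, y_n + (h/2)·k1); k3 = f(t_n + h/2, y_n + (h/2)·k2); k4 = f(t_n + h, y_n + h·k3); y_{n+1} = y_n + (h/6)·(k1 + 2k2 + 2k3 + k4).
t=0.000000, y=1.170000:
  k1 = f(0.000000, 1.170000) = 1.509300
  k2 = f(0.130000, 1.366209) = 1.741792
  k3 = f(0.130000, 1.396433) = 1.780780
  k4 = f(0.260000, 1.633003) = 2.024102
  y ← 1.170000 + (0.26/6)·(k1 + 2k2 + 2k3 + k4) = 1.628404
y(0.26) ≈ 1.6284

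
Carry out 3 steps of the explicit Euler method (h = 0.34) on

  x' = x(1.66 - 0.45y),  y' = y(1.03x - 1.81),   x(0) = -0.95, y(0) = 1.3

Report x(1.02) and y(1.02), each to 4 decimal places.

Euler on (x,y): x_{n+1} = x_n + h·x', y_{n+1} = y_n + h·y'.
0.000000: (-0.950000, 1.300000); f=(-1.021250, -3.625050) → (-1.297225, 0.067483)
0.340000: (-1.297225, 0.067483); f=(-2.114000, -0.212311) → (-2.015985, -0.004703)
0.680000: (-2.015985, -0.004703); f=(-3.350802, 0.018277) → (-3.155258, 0.001511)
(x(1.02), y(1.02)) ≈ (-3.1553, 0.0015)

-3.1553, 0.0015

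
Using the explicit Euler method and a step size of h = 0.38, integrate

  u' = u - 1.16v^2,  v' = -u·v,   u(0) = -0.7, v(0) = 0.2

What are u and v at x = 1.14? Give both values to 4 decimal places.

Euler on (u,v): u_{n+1} = u_n + h·u', v_{n+1} = v_n + h·v'.
0.000000: (-0.700000, 0.200000); f=(-0.746400, 0.140000) → (-0.983632, 0.253200)
0.380000: (-0.983632, 0.253200); f=(-1.058000, 0.249056) → (-1.385672, 0.347841)
0.760000: (-1.385672, 0.347841); f=(-1.526024, 0.481994) → (-1.965561, 0.530999)
(u(1.14), v(1.14)) ≈ (-1.9656, 0.5310)

-1.9656, 0.5310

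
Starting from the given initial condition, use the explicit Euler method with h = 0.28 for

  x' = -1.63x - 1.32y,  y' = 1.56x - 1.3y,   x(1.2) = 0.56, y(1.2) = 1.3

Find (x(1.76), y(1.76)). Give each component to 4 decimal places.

Euler on (x,y): x_{n+1} = x_n + h·x', y_{n+1} = y_n + h·y'.
1.200000: (0.560000, 1.300000); f=(-2.628800, -0.816400) → (-0.176064, 1.071408)
1.480000: (-0.176064, 1.071408); f=(-1.127274, -1.667490) → (-0.491701, 0.604511)
(x(1.76), y(1.76)) ≈ (-0.4917, 0.6045)

-0.4917, 0.6045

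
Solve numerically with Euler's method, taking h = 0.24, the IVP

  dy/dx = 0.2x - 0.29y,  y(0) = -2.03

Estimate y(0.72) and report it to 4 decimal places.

Euler: y_{n+1} = y_n + h·f(x_n, y_n).
x=0.000000, y=-2.030000: f=0.588700 → y ← -2.030000 + 0.24·0.588700 = -1.888712
x=0.240000, y=-1.888712: f=0.595726 → y ← -1.888712 + 0.24·0.595726 = -1.745738
x=0.480000, y=-1.745738: f=0.602264 → y ← -1.745738 + 0.24·0.602264 = -1.601194
y(0.72) ≈ -1.6012

-1.6012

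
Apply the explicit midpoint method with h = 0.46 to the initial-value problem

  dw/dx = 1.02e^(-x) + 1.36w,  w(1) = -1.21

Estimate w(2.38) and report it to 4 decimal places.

Midpoint: k1 = f(x_n, w_n); k2 = f(x_n + h/2, w_n + (h/2)·k1); w_{n+1} = w_n + h·k2.
x=1.000000, w=-1.210000:
  k1 = f(1.000000, -1.210000) = -1.270363
  k2 = f(1.230000, -1.502183) = -1.744831
  w ← -1.210000 + 0.46·(-1.744831) = -2.012622
x=1.460000, w=-2.012622:
  k1 = f(1.460000, -2.012622) = -2.500285
  k2 = f(1.690000, -2.587688) = -3.331046
  w ← -2.012622 + 0.46·(-3.331046) = -3.544903
x=1.920000, w=-3.544903:
  k1 = f(1.920000, -3.544903) = -4.671529
  k2 = f(2.150000, -4.619355) = -6.163509
  w ← -3.544903 + 0.46·(-6.163509) = -6.380117
w(2.38) ≈ -6.3801

-6.3801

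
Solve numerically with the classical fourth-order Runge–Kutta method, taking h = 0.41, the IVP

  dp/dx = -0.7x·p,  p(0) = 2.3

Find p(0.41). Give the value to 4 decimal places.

RK4: k1 = f(x_n, p_n); k2 = f(x_n + h/2, p_n + (h/2)·k1); k3 = f(x_n + h/2, p_n + (h/2)·k2); k4 = f(x_n + h, p_n + h·k3); p_{n+1} = p_n + (h/6)·(k1 + 2k2 + 2k3 + k4).
x=0.000000, p=2.300000:
  k1 = f(0.000000, 2.300000) = 0.000000
  k2 = f(0.205000, 2.300000) = -0.330050
  k3 = f(0.205000, 2.232340) = -0.320341
  k4 = f(0.410000, 2.168660) = -0.622406
  p ← 2.300000 + (0.41/6)·(k1 + 2k2 + 2k3 + k4) = 2.168582
p(0.41) ≈ 2.1686

2.1686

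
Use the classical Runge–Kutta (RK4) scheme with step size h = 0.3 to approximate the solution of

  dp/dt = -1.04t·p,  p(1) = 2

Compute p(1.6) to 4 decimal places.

RK4: k1 = f(t_n, p_n); k2 = f(t_n + h/2, p_n + (h/2)·k1); k3 = f(t_n + h/2, p_n + (h/2)·k2); k4 = f(t_n + h, p_n + h·k3); p_{n+1} = p_n + (h/6)·(k1 + 2k2 + 2k3 + k4).
t=1.000000, p=2.000000:
  k1 = f(1.000000, 2.000000) = -2.080000
  k2 = f(1.150000, 1.688000) = -2.018848
  k3 = f(1.150000, 1.697173) = -2.029819
  k4 = f(1.300000, 1.391054) = -1.880706
  p ← 2.000000 + (0.3/6)·(k1 + 2k2 + 2k3 + k4) = 1.397098
t=1.300000, p=1.397098:
  k1 = f(1.300000, 1.397098) = -1.888877
  k2 = f(1.450000, 1.113767) = -1.679560
  k3 = f(1.450000, 1.145164) = -1.726907
  k4 = f(1.600000, 0.879026) = -1.462699
  p ← 1.397098 + (0.3/6)·(k1 + 2k2 + 2k3 + k4) = 0.888873
p(1.6) ≈ 0.8889

0.8889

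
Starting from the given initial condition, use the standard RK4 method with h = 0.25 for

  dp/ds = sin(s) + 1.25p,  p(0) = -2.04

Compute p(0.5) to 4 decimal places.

-3.6584

RK4: k1 = f(s_n, p_n); k2 = f(s_n + h/2, p_n + (h/2)·k1); k3 = f(s_n + h/2, p_n + (h/2)·k2); k4 = f(s_n + h, p_n + h·k3); p_{n+1} = p_n + (h/6)·(k1 + 2k2 + 2k3 + k4).
s=0.000000, p=-2.040000:
  k1 = f(0.000000, -2.040000) = -2.550000
  k2 = f(0.125000, -2.358750) = -2.823763
  k3 = f(0.125000, -2.392970) = -2.866538
  k4 = f(0.250000, -2.756635) = -3.198389
  p ← -2.040000 + (0.25/6)·(k1 + 2k2 + 2k3 + k4) = -2.753708
s=0.250000, p=-2.753708:
  k1 = f(0.250000, -2.753708) = -3.194731
  k2 = f(0.375000, -3.153049) = -3.575039
  k3 = f(0.375000, -3.200588) = -3.634462
  k4 = f(0.500000, -3.662324) = -4.098479
  p ← -2.753708 + (0.25/6)·(k1 + 2k2 + 2k3 + k4) = -3.658383
p(0.5) ≈ -3.6584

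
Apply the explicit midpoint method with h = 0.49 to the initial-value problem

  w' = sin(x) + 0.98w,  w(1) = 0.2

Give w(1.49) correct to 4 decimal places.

0.8823

Midpoint: k1 = f(x_n, w_n); k2 = f(x_n + h/2, w_n + (h/2)·k1); w_{n+1} = w_n + h·k2.
x=1.000000, w=0.200000:
  k1 = f(1.000000, 0.200000) = 1.037471
  k2 = f(1.245000, 0.454180) = 1.392493
  w ← 0.200000 + 0.49·1.392493 = 0.882322
w(1.49) ≈ 0.8823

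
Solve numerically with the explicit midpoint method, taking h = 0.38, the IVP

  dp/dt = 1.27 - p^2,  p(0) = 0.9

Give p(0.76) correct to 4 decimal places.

Midpoint: k1 = f(t_n, p_n); k2 = f(t_n + h/2, p_n + (h/2)·k1); p_{n+1} = p_n + h·k2.
t=0.000000, p=0.900000:
  k1 = f(0.000000, 0.900000) = 0.460000
  k2 = f(0.190000, 0.987400) = 0.295041
  p ← 0.900000 + 0.38·0.295041 = 1.012116
t=0.380000, p=1.012116:
  k1 = f(0.380000, 1.012116) = 0.245622
  k2 = f(0.570000, 1.058784) = 0.148977
  p ← 1.012116 + 0.38·0.148977 = 1.068727
p(0.76) ≈ 1.0687

1.0687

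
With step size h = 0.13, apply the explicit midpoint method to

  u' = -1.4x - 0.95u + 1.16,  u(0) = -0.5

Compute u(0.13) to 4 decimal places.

-0.3124

Midpoint: k1 = f(x_n, u_n); k2 = f(x_n + h/2, u_n + (h/2)·k1); u_{n+1} = u_n + h·k2.
x=0.000000, u=-0.500000:
  k1 = f(0.000000, -0.500000) = 1.635000
  k2 = f(0.065000, -0.393725) = 1.443039
  u ← -0.500000 + 0.13·1.443039 = -0.312405
u(0.13) ≈ -0.3124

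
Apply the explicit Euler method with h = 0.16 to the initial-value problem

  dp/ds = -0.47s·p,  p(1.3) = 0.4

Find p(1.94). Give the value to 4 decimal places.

0.2444

Euler: p_{n+1} = p_n + h·f(s_n, p_n).
s=1.300000, p=0.400000: f=-0.244400 → p ← 0.400000 + 0.16·(-0.244400) = 0.360896
s=1.460000, p=0.360896: f=-0.247647 → p ← 0.360896 + 0.16·(-0.247647) = 0.321273
s=1.620000, p=0.321273: f=-0.244617 → p ← 0.321273 + 0.16·(-0.244617) = 0.282134
s=1.780000, p=0.282134: f=-0.236033 → p ← 0.282134 + 0.16·(-0.236033) = 0.244369
p(1.94) ≈ 0.2444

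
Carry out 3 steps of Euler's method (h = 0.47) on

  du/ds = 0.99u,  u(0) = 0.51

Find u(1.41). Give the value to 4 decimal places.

1.6045

Euler: u_{n+1} = u_n + h·f(s_n, u_n).
s=0.000000, u=0.510000: f=0.504900 → u ← 0.510000 + 0.47·0.504900 = 0.747303
s=0.470000, u=0.747303: f=0.739830 → u ← 0.747303 + 0.47·0.739830 = 1.095023
s=0.940000, u=1.095023: f=1.084073 → u ← 1.095023 + 0.47·1.084073 = 1.604537
u(1.41) ≈ 1.6045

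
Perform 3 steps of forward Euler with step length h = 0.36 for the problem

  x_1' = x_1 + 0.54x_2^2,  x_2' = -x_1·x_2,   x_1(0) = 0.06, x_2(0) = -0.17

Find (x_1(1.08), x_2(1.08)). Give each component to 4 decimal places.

0.1737, -0.1539

Euler on (x_1,x_2): x_1_{n+1} = x_1_n + h·x_1', x_2_{n+1} = x_2_n + h·x_2'.
0.000000: (0.060000, -0.170000); f=(0.075606, 0.010200) → (0.087218, -0.166328)
0.360000: (0.087218, -0.166328); f=(0.102157, 0.014507) → (0.123995, -0.161106)
0.720000: (0.123995, -0.161106); f=(0.138010, 0.019976) → (0.173679, -0.153914)
(x_1(1.08), x_2(1.08)) ≈ (0.1737, -0.1539)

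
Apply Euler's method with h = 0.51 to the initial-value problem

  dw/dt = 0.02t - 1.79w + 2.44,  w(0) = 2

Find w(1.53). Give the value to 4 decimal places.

1.3744

Euler: w_{n+1} = w_n + h·f(t_n, w_n).
t=0.000000, w=2.000000: f=-1.140000 → w ← 2.000000 + 0.51·(-1.140000) = 1.418600
t=0.510000, w=1.418600: f=-0.089094 → w ← 1.418600 + 0.51·(-0.089094) = 1.373162
t=1.020000, w=1.373162: f=0.002440 → w ← 1.373162 + 0.51·0.002440 = 1.374406
w(1.53) ≈ 1.3744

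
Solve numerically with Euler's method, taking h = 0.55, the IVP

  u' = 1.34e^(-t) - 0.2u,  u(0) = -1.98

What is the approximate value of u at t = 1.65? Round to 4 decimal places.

Euler: u_{n+1} = u_n + h·f(t_n, u_n).
t=0.000000, u=-1.980000: f=1.736000 → u ← -1.980000 + 0.55·1.736000 = -1.025200
t=0.550000, u=-1.025200: f=0.978153 → u ← -1.025200 + 0.55·0.978153 = -0.487216
t=1.100000, u=-0.487216: f=0.543490 → u ← -0.487216 + 0.55·0.543490 = -0.188296
u(1.65) ≈ -0.1883

-0.1883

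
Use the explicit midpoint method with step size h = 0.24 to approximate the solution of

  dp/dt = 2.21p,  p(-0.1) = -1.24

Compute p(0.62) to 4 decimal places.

-5.7863

Midpoint: k1 = f(t_n, p_n); k2 = f(t_n + h/2, p_n + (h/2)·k1); p_{n+1} = p_n + h·k2.
t=-0.100000, p=-1.240000:
  k1 = f(-0.100000, -1.240000) = -2.740400
  k2 = f(0.020000, -1.568848) = -3.467154
  p ← -1.240000 + 0.24·(-3.467154) = -2.072117
t=0.140000, p=-2.072117:
  k1 = f(0.140000, -2.072117) = -4.579379
  k2 = f(0.260000, -2.621642) = -5.793830
  p ← -2.072117 + 0.24·(-5.793830) = -3.462636
t=0.380000, p=-3.462636:
  k1 = f(0.380000, -3.462636) = -7.652426
  k2 = f(0.500000, -4.380927) = -9.681849
  p ← -3.462636 + 0.24·(-9.681849) = -5.786280
p(0.62) ≈ -5.7863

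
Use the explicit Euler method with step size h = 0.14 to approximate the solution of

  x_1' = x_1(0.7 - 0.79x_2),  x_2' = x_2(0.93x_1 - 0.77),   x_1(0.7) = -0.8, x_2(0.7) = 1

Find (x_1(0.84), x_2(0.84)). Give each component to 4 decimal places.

-0.7899, 0.7880

Euler on (x_1,x_2): x_1_{n+1} = x_1_n + h·x_1', x_2_{n+1} = x_2_n + h·x_2'.
0.700000: (-0.800000, 1.000000); f=(0.072000, -1.514000) → (-0.789920, 0.788040)
(x_1(0.84), x_2(0.84)) ≈ (-0.7899, 0.7880)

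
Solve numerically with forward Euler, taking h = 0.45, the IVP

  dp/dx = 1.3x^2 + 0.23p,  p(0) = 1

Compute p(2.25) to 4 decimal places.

Euler: p_{n+1} = p_n + h·f(x_n, p_n).
x=0.000000, p=1.000000: f=0.230000 → p ← 1.000000 + 0.45·0.230000 = 1.103500
x=0.450000, p=1.103500: f=0.517055 → p ← 1.103500 + 0.45·0.517055 = 1.336175
x=0.900000, p=1.336175: f=1.360320 → p ← 1.336175 + 0.45·1.360320 = 1.948319
x=1.350000, p=1.948319: f=2.817363 → p ← 1.948319 + 0.45·2.817363 = 3.216132
x=1.800000, p=3.216132: f=4.951710 → p ← 3.216132 + 0.45·4.951710 = 5.444402
p(2.25) ≈ 5.4444

5.4444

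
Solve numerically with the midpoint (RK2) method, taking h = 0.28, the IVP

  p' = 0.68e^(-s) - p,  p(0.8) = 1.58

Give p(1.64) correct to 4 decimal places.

0.7988

Midpoint: k1 = f(s_n, p_n); k2 = f(s_n + h/2, p_n + (h/2)·k1); p_{n+1} = p_n + h·k2.
s=0.800000, p=1.580000:
  k1 = f(0.800000, 1.580000) = -1.274456
  k2 = f(0.940000, 1.401576) = -1.135949
  p ← 1.580000 + 0.28·(-1.135949) = 1.261934
s=1.080000, p=1.261934:
  k1 = f(1.080000, 1.261934) = -1.031009
  k2 = f(1.220000, 1.117593) = -0.916836
  p ← 1.261934 + 0.28·(-0.916836) = 1.005220
s=1.360000, p=1.005220:
  k1 = f(1.360000, 1.005220) = -0.830691
  k2 = f(1.500000, 0.888923) = -0.737195
  p ← 1.005220 + 0.28·(-0.737195) = 0.798805
p(1.64) ≈ 0.7988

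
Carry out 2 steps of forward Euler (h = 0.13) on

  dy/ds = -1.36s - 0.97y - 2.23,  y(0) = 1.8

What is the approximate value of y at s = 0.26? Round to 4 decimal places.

Euler: y_{n+1} = y_n + h·f(s_n, y_n).
s=0.000000, y=1.800000: f=-3.976000 → y ← 1.800000 + 0.13·(-3.976000) = 1.283120
s=0.130000, y=1.283120: f=-3.651426 → y ← 1.283120 + 0.13·(-3.651426) = 0.808435
y(0.26) ≈ 0.8084

0.8084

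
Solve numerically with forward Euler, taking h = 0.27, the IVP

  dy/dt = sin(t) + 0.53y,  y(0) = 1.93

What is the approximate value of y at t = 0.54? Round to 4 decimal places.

2.5939

Euler: y_{n+1} = y_n + h·f(t_n, y_n).
t=0.000000, y=1.930000: f=1.022900 → y ← 1.930000 + 0.27·1.022900 = 2.206183
t=0.270000, y=2.206183: f=1.436008 → y ← 2.206183 + 0.27·1.436008 = 2.593905
y(0.54) ≈ 2.5939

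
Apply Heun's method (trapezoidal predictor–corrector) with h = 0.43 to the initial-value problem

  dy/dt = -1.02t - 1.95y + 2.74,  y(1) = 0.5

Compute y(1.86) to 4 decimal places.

Heun: k1 = f(t_n, y_n); k2 = f(t_n + h, y_n + h·k1); y_{n+1} = y_n + (h/2)·(k1 + k2).
t=1.000000, y=0.500000:
  k1 = f(1.000000, 0.500000) = 0.745000
  k2 = f(1.430000, 0.820350) = -0.318282
  y ← 0.500000 + (0.43/2)·(0.745000 + (-0.318282)) = 0.591744
t=1.430000, y=0.591744:
  k1 = f(1.430000, 0.591744) = 0.127499
  k2 = f(1.860000, 0.646569) = -0.418009
  y ← 0.591744 + (0.43/2)·(0.127499 + (-0.418009)) = 0.529285
y(1.86) ≈ 0.5293

0.5293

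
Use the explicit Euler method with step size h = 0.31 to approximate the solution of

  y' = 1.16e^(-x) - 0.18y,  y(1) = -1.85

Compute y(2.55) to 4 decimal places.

-1.0505

Euler: y_{n+1} = y_n + h·f(x_n, y_n).
x=1.000000, y=-1.850000: f=0.759740 → y ← -1.850000 + 0.31·0.759740 = -1.614481
x=1.310000, y=-1.614481: f=0.603598 → y ← -1.614481 + 0.31·0.603598 = -1.427365
x=1.620000, y=-1.427365: f=0.486488 → y ← -1.427365 + 0.31·0.486488 = -1.276554
x=1.930000, y=-1.276554: f=0.398152 → y ← -1.276554 + 0.31·0.398152 = -1.153127
x=2.240000, y=-1.153127: f=0.331055 → y ← -1.153127 + 0.31·0.331055 = -1.050500
y(2.55) ≈ -1.0505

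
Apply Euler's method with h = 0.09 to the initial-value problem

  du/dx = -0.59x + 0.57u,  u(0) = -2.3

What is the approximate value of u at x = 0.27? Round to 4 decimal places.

-2.6870

Euler: u_{n+1} = u_n + h·f(x_n, u_n).
x=0.000000, u=-2.300000: f=-1.311000 → u ← -2.300000 + 0.09·(-1.311000) = -2.417990
x=0.090000, u=-2.417990: f=-1.431354 → u ← -2.417990 + 0.09·(-1.431354) = -2.546812
x=0.180000, u=-2.546812: f=-1.557883 → u ← -2.546812 + 0.09·(-1.557883) = -2.687021
u(0.27) ≈ -2.6870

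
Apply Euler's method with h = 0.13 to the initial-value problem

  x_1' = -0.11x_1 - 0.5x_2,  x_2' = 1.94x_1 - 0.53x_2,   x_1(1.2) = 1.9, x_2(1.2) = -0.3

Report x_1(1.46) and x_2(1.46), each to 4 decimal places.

Euler on (x_1,x_2): x_1_{n+1} = x_1_n + h·x_1', x_2_{n+1} = x_2_n + h·x_2'.
1.200000: (1.900000, -0.300000); f=(-0.059000, 3.845000) → (1.892330, 0.199850)
1.330000: (1.892330, 0.199850); f=(-0.308081, 3.565200) → (1.852279, 0.663326)
(x_1(1.46), x_2(1.46)) ≈ (1.8523, 0.6633)

1.8523, 0.6633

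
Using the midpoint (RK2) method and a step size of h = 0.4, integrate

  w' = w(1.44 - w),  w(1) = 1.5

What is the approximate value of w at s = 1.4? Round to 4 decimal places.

Midpoint: k1 = f(s_n, w_n); k2 = f(s_n + h/2, w_n + (h/2)·k1); w_{n+1} = w_n + h·k2.
s=1.000000, w=1.500000:
  k1 = f(1.000000, 1.500000) = -0.090000
  k2 = f(1.200000, 1.482000) = -0.062244
  w ← 1.500000 + 0.4·(-0.062244) = 1.475102
w(1.4) ≈ 1.4751

1.4751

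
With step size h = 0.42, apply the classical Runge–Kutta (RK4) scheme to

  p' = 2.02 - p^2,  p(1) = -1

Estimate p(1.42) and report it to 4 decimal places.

RK4: k1 = f(t_n, p_n); k2 = f(t_n + h/2, p_n + (h/2)·k1); k3 = f(t_n + h/2, p_n + (h/2)·k2); k4 = f(t_n + h, p_n + h·k3); p_{n+1} = p_n + (h/6)·(k1 + 2k2 + 2k3 + k4).
t=1.000000, p=-1.000000:
  k1 = f(1.000000, -1.000000) = 1.020000
  k2 = f(1.210000, -0.785800) = 1.402518
  k3 = f(1.210000, -0.705471) = 1.522310
  k4 = f(1.420000, -0.360630) = 1.889946
  p ← -1.000000 + (0.42/6)·(k1 + 2k2 + 2k3 + k4) = -0.386828
p(1.42) ≈ -0.3868

-0.3868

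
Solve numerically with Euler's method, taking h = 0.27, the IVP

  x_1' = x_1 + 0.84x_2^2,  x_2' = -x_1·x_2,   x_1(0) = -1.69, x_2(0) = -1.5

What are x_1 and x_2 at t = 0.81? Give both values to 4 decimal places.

Euler on (x_1,x_2): x_1_{n+1} = x_1_n + h·x_1', x_2_{n+1} = x_2_n + h·x_2'.
0.000000: (-1.690000, -1.500000); f=(0.200000, -2.535000) → (-1.636000, -2.184450)
0.270000: (-1.636000, -2.184450); f=(2.372330, -3.573760) → (-0.995471, -3.149365)
0.540000: (-0.995471, -3.149365); f=(7.336070, -3.135101) → (0.985268, -3.995843)
(x_1(0.81), x_2(0.81)) ≈ (0.9853, -3.9958)

0.9853, -3.9958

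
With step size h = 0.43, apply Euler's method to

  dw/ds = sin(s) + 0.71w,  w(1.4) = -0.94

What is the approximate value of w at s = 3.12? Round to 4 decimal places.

Euler: w_{n+1} = w_n + h·f(s_n, w_n).
s=1.400000, w=-0.940000: f=0.318050 → w ← -0.940000 + 0.43·0.318050 = -0.803239
s=1.830000, w=-0.803239: f=0.396295 → w ← -0.803239 + 0.43·0.396295 = -0.632832
s=2.260000, w=-0.632832: f=0.322442 → w ← -0.632832 + 0.43·0.322442 = -0.494182
s=2.690000, w=-0.494182: f=0.085530 → w ← -0.494182 + 0.43·0.085530 = -0.457404
w(3.12) ≈ -0.4574

-0.4574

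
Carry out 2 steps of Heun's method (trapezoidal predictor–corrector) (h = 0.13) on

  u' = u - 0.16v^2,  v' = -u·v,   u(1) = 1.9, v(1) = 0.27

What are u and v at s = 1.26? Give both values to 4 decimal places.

Heun on (u,v): k1 = f(s_n, state_n); k2 = f(s_n + h, state_n + h·k1); state_{n+1} = state_n + (h/2)·(k1 + k2).
1.000000: (1.900000, 0.270000)
  k1 = (1.888336, -0.513000)
  predictor → (2.145484, 0.203310)
  k2 = (2.138870, -0.436198)
  → (2.161768, 0.208302)
1.130000: (2.161768, 0.208302)
  k1 = (2.154826, -0.450301)
  predictor → (2.441896, 0.149763)
  k2 = (2.438307, -0.365706)
  → (2.460322, 0.155262)
(u(1.26), v(1.26)) ≈ (2.4603, 0.1553)

2.4603, 0.1553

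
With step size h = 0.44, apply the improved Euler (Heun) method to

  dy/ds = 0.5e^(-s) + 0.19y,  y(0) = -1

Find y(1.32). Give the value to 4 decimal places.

Heun: k1 = f(s_n, y_n); k2 = f(s_n + h, y_n + h·k1); y_{n+1} = y_n + (h/2)·(k1 + k2).
s=0.000000, y=-1.000000:
  k1 = f(0.000000, -1.000000) = 0.310000
  k2 = f(0.440000, -0.863600) = 0.157934
  y ← -1.000000 + (0.44/2)·(0.310000 + 0.157934) = -0.897054
s=0.440000, y=-0.897054:
  k1 = f(0.440000, -0.897054) = 0.151578
  k2 = f(0.880000, -0.830360) = 0.049623
  y ← -0.897054 + (0.44/2)·(0.151578 + 0.049623) = -0.852790
s=0.880000, y=-0.852790:
  k1 = f(0.880000, -0.852790) = 0.045361
  k2 = f(1.320000, -0.832831) = -0.024670
  y ← -0.852790 + (0.44/2)·(0.045361 + (-0.024670)) = -0.848238
y(1.32) ≈ -0.8482

-0.8482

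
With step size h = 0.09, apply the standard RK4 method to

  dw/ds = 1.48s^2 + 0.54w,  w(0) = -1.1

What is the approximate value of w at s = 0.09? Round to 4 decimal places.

RK4: k1 = f(s_n, w_n); k2 = f(s_n + h/2, w_n + (h/2)·k1); k3 = f(s_n + h/2, w_n + (h/2)·k2); k4 = f(s_n + h, w_n + h·k3); w_{n+1} = w_n + (h/6)·(k1 + 2k2 + 2k3 + k4).
s=0.000000, w=-1.100000:
  k1 = f(0.000000, -1.100000) = -0.594000
  k2 = f(0.045000, -1.126730) = -0.605437
  k3 = f(0.045000, -1.127245) = -0.605715
  k4 = f(0.090000, -1.154514) = -0.611450
  w ← -1.100000 + (0.09/6)·(k1 + 2k2 + 2k3 + k4) = -1.154416
w(0.09) ≈ -1.1544

-1.1544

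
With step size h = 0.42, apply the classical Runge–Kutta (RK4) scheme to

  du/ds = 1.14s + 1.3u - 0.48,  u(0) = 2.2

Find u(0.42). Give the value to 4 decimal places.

RK4: k1 = f(s_n, u_n); k2 = f(s_n + h/2, u_n + (h/2)·k1); k3 = f(s_n + h/2, u_n + (h/2)·k2); k4 = f(s_n + h, u_n + h·k3); u_{n+1} = u_n + (h/6)·(k1 + 2k2 + 2k3 + k4).
s=0.000000, u=2.200000:
  k1 = f(0.000000, 2.200000) = 2.380000
  k2 = f(0.210000, 2.699800) = 3.269140
  k3 = f(0.210000, 2.886519) = 3.511875
  k4 = f(0.420000, 3.674988) = 4.776284
  u ← 2.200000 + (0.42/6)·(k1 + 2k2 + 2k3 + k4) = 3.650282
u(0.42) ≈ 3.6503

3.6503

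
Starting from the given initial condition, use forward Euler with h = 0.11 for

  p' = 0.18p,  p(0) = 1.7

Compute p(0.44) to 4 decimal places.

1.8387

Euler: p_{n+1} = p_n + h·f(x_n, p_n).
x=0.000000, p=1.700000: f=0.306000 → p ← 1.700000 + 0.11·0.306000 = 1.733660
x=0.110000, p=1.733660: f=0.312059 → p ← 1.733660 + 0.11·0.312059 = 1.767986
x=0.220000, p=1.767986: f=0.318238 → p ← 1.767986 + 0.11·0.318238 = 1.802993
x=0.330000, p=1.802993: f=0.324539 → p ← 1.802993 + 0.11·0.324539 = 1.838692
p(0.44) ≈ 1.8387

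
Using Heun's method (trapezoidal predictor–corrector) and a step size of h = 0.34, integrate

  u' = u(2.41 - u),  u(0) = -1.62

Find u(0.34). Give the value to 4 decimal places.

-6.8094

Heun: k1 = f(t_n, u_n); k2 = f(t_n + h, u_n + h·k1); u_{n+1} = u_n + (h/2)·(k1 + k2).
t=0.000000, u=-1.620000:
  k1 = f(0.000000, -1.620000) = -6.528600
  k2 = f(0.340000, -3.839724) = -23.997215
  u ← -1.620000 + (0.34/2)·(-6.528600 + (-23.997215)) = -6.809389
u(0.34) ≈ -6.8094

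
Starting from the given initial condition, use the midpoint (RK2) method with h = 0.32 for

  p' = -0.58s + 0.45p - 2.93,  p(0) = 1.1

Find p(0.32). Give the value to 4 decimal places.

0.2350

Midpoint: k1 = f(s_n, p_n); k2 = f(s_n + h/2, p_n + (h/2)·k1); p_{n+1} = p_n + h·k2.
s=0.000000, p=1.100000:
  k1 = f(0.000000, 1.100000) = -2.435000
  k2 = f(0.160000, 0.710400) = -2.703120
  p ← 1.100000 + 0.32·(-2.703120) = 0.235002
p(0.32) ≈ 0.2350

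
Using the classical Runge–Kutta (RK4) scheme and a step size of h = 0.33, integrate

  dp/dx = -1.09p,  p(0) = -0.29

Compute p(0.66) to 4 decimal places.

-0.1413

RK4: k1 = f(x_n, p_n); k2 = f(x_n + h/2, p_n + (h/2)·k1); k3 = f(x_n + h/2, p_n + (h/2)·k2); k4 = f(x_n + h, p_n + h·k3); p_{n+1} = p_n + (h/6)·(k1 + 2k2 + 2k3 + k4).
x=0.000000, p=-0.290000:
  k1 = f(0.000000, -0.290000) = 0.316100
  k2 = f(0.165000, -0.237843) = 0.259249
  k3 = f(0.165000, -0.247224) = 0.269474
  k4 = f(0.330000, -0.201074) = 0.219170
  p ← -0.290000 + (0.33/6)·(k1 + 2k2 + 2k3 + k4) = -0.202401
x=0.330000, p=-0.202401:
  k1 = f(0.330000, -0.202401) = 0.220617
  k2 = f(0.495000, -0.165999) = 0.180939
  k3 = f(0.495000, -0.172546) = 0.188075
  k4 = f(0.660000, -0.140336) = 0.152966
  p ← -0.202401 + (0.33/6)·(k1 + 2k2 + 2k3 + k4) = -0.141262
p(0.66) ≈ -0.1413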